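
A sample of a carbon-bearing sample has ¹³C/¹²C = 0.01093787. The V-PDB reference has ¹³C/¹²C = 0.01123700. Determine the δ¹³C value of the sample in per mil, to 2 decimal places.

δ¹³C = (R_sample / R_standard − 1) × 1000
R_sample / R_standard = 0.01093787 / 0.01123700 = 0.973380
δ¹³C = (0.973380 − 1) × 1000 = -26.620 per mil

-26.62 per mil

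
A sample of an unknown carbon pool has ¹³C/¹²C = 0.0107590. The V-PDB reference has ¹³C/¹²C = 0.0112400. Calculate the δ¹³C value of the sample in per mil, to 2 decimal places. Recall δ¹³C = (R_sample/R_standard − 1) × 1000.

-42.79 per mil

δ¹³C = (R_sample / R_standard − 1) × 1000
R_sample / R_standard = 0.0107590 / 0.0112400 = 0.957206
δ¹³C = (0.957206 − 1) × 1000 = -42.794 per mil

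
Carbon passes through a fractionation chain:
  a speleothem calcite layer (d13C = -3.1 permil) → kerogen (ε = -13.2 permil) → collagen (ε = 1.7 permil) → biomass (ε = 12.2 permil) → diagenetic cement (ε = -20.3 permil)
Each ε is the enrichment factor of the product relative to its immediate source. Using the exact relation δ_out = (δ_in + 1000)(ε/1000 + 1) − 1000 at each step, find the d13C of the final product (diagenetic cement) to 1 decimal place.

step 1: δ = (-3.10 + 1000)·(-13.2/1000 + 1) − 1000 = -16.26 permil
step 2: δ = (-16.26 + 1000)·(1.7/1000 + 1) − 1000 = -14.59 permil
step 3: δ = (-14.59 + 1000)·(12.2/1000 + 1) − 1000 = -2.56 permil
step 4: δ = (-2.56 + 1000)·(-20.3/1000 + 1) − 1000 = -22.81 permil

-22.8 permil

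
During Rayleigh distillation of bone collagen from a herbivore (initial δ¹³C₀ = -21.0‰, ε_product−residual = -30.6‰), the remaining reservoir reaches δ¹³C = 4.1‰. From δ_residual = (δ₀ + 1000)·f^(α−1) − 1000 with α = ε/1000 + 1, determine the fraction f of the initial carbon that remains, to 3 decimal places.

0.437

α − 1 = ε/1000 = -0.0306
(δ_res + 1000)/(δ₀ + 1000) = (4.1 + 1000)/(-21.0 + 1000) = 1004.1/979.0 = 1.025638
f = 1.025638^(1/-0.0306) = exp(ln(1.025638)/-0.0306) = exp(0.02532/-0.0306)
f = exp(-0.8273) = 0.4372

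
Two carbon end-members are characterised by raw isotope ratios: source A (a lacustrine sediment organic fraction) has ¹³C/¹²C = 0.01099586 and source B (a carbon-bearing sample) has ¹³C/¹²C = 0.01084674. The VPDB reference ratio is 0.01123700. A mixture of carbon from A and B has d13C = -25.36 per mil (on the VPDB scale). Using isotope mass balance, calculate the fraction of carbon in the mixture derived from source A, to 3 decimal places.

δ_A = (0.01099586/0.01123700 − 1)×1000 = (0.978541 − 1)×1000 = -21.459 per mil
δ_B = (0.01084674/0.01123700 − 1)×1000 = (0.965270 − 1)×1000 = -34.730 per mil
f_A = (δ_mix − δ_B)/(δ_A − δ_B) = (-25.36 − (-34.730))/(-21.459 − (-34.730))
f_A = 9.370 / 13.270 = 0.7061

0.706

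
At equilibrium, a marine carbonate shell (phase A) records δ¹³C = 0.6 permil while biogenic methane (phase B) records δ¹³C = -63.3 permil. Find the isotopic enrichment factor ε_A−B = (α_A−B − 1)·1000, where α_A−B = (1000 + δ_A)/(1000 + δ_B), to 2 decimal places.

α_A−B = (1000 + 0.6) / (1000 + -63.3) = 1000.6 / 936.7 = 1.068218
ε_A−B = (1.068218 − 1) × 1000 = 68.218 permil
(The approximation ε ≈ δ_A − δ_B would give 63.9 permil.)

68.22 permil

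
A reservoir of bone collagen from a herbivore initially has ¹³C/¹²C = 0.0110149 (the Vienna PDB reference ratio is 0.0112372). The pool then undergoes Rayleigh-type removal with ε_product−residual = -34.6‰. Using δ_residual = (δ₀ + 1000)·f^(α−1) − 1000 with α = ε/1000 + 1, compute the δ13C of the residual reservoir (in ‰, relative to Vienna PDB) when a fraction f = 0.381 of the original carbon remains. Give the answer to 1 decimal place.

13.5‰

δ₀ = (0.0110149/0.0112372 − 1)×1000 = (0.980217 − 1)×1000 = -19.783‰
α − 1 = ε/1000 = -0.0346
f^(α−1) = 0.381^(-0.0346) = 1.033951
δ_res = (-19.783 + 1000) × 1.033951 − 1000 = 1013.497 − 1000 = 13.50‰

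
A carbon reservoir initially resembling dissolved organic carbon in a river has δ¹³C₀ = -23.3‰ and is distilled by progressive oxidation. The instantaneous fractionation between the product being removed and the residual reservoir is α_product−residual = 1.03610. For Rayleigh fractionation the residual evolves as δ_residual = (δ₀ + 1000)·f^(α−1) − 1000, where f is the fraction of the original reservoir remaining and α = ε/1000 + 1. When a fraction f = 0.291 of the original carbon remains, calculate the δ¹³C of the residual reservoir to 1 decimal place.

Rayleigh residual: δ_res = (δ₀ + 1000)·f^(α−1) − 1000
α − 1 = 0.03610
f^(α−1) = 0.291^(0.03610) = 0.956415
δ_res = (-23.3 + 1000) × 0.956415 − 1000 = 934.131 − 1000 = -65.87‰

-65.9‰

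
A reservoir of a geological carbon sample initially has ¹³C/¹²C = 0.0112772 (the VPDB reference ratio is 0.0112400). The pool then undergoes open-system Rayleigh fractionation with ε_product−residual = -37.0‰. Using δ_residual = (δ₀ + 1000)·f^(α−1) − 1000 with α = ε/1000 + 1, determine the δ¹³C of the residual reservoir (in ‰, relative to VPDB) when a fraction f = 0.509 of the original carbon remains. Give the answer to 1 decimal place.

δ₀ = (0.0112772/0.0112400 − 1)×1000 = (1.003310 − 1)×1000 = 3.310‰
α − 1 = ε/1000 = -0.0370
f^(α−1) = 0.509^(-0.0370) = 1.025301
δ_res = (3.310 + 1000) × 1.025301 − 1000 = 1028.694 − 1000 = 28.69‰

28.7‰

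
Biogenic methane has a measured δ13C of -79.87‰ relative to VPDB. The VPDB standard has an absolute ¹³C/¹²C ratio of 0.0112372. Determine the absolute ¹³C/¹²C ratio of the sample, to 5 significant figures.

R_sample = R_standard × (δ13C/1000 + 1)
R_sample = 0.0112372 × (-79.87/1000 + 1) = 0.0112372 × 0.920130
R_sample = 0.0103397

0.010340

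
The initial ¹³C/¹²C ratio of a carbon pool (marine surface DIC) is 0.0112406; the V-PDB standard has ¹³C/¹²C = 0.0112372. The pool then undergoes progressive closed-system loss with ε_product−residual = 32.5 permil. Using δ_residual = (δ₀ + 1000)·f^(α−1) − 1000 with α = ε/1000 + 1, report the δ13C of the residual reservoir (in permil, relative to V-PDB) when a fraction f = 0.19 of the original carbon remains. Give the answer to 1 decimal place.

-52.3 permil

δ₀ = (0.0112406/0.0112372 − 1)×1000 = (1.000303 − 1)×1000 = 0.303 permil
α − 1 = ε/1000 = 0.0325
f^(α−1) = 0.19^(0.0325) = 0.947457
δ_res = (0.303 + 1000) × 0.947457 − 1000 = 947.744 − 1000 = -52.26 permil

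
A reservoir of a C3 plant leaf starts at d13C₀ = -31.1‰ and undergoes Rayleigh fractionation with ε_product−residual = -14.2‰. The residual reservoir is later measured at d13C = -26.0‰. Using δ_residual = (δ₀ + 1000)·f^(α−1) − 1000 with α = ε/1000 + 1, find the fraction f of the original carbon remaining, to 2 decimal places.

α − 1 = ε/1000 = -0.0142
(δ_res + 1000)/(δ₀ + 1000) = (-26.0 + 1000)/(-31.1 + 1000) = 974.0/968.9 = 1.005264
f = 1.005264^(1/-0.0142) = exp(ln(1.005264)/-0.0142) = exp(0.00525/-0.0142)
f = exp(-0.3697) = 0.6909

0.69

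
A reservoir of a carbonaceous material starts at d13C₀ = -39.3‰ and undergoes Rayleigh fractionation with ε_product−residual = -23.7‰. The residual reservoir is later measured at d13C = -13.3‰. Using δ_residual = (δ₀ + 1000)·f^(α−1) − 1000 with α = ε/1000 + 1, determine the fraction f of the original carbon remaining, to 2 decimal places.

0.32

α − 1 = ε/1000 = -0.0237
(δ_res + 1000)/(δ₀ + 1000) = (-13.3 + 1000)/(-39.3 + 1000) = 986.7/960.7 = 1.027064
f = 1.027064^(1/-0.0237) = exp(ln(1.027064)/-0.0237) = exp(0.02670/-0.0237)
f = exp(-1.1267) = 0.3241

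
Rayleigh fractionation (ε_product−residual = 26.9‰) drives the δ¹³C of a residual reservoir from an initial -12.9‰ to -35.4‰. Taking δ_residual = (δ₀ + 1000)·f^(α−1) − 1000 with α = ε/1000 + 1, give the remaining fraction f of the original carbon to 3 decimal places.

0.424

α − 1 = ε/1000 = 0.0269
(δ_res + 1000)/(δ₀ + 1000) = (-35.4 + 1000)/(-12.9 + 1000) = 964.6/987.1 = 0.977206
f = 0.977206^(1/0.0269) = exp(ln(0.977206)/0.0269) = exp(-0.02306/0.0269)
f = exp(-0.8572) = 0.4244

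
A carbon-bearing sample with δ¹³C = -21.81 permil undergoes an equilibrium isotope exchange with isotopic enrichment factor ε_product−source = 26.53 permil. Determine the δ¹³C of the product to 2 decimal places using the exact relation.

4.14 permil

Exactly, δ_product = (δ_source + 1000)·(ε/1000 + 1) − 1000.
δ_product = (-21.81 + 1000) × (26.53/1000 + 1) − 1000
δ_product = 4.141 permil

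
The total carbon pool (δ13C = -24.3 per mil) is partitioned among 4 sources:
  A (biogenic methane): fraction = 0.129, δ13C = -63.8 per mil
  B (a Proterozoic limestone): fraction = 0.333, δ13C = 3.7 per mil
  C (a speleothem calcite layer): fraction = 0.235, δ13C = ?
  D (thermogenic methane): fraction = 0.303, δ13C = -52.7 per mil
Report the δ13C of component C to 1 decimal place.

Isotope mass balance: δ_bulk = Σ fᵢ·δᵢ.
-24.3 = 0.129×(-63.8) + 0.333×(3.7) + 0.235×δ_C + 0.303×(-52.7)
0.235·δ_C = -24.3 − (-22.966) = -1.334
δ_C = -1.334 / 0.235 = -5.68 per mil

-5.7 per mil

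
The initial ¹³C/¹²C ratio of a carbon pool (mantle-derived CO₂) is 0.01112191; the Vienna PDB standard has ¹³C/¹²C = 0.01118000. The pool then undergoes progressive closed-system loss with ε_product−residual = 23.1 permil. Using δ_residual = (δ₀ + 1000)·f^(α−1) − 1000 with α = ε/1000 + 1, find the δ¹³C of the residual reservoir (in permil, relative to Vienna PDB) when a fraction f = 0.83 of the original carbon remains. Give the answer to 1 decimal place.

-9.5 permil

δ₀ = (0.01112191/0.01118000 − 1)×1000 = (0.994804 − 1)×1000 = -5.196 permil
α − 1 = ε/1000 = 0.0231
f^(α−1) = 0.83^(0.0231) = 0.995705
δ_res = (-5.196 + 1000) × 0.995705 − 1000 = 990.531 − 1000 = -9.47 permil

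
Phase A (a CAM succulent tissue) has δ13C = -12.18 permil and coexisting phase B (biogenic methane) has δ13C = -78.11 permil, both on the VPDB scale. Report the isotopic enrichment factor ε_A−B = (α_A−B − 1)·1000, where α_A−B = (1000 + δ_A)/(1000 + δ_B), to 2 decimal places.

71.52 permil

α_A−B = (1000 + -12.18) / (1000 + -78.11) = 987.82 / 921.89 = 1.071516
ε_A−B = (1.071516 − 1) × 1000 = 71.516 permil
(The approximation ε ≈ δ_A − δ_B would give 65.93 permil.)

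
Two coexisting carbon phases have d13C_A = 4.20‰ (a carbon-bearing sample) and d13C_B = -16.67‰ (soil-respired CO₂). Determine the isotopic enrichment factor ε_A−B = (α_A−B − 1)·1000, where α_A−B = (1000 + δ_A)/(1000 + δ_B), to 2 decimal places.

α_A−B = (1000 + 4.20) / (1000 + -16.67) = 1004.20 / 983.33 = 1.021224
ε_A−B = (1.021224 − 1) × 1000 = 21.224‰
(The approximation ε ≈ δ_A − δ_B would give 20.87‰.)

21.22‰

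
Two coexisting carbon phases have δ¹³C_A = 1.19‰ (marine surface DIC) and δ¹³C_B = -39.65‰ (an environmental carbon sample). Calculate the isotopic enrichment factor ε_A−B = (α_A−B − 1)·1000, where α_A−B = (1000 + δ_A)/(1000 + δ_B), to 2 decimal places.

42.53‰

α_A−B = (1000 + 1.19) / (1000 + -39.65) = 1001.19 / 960.35 = 1.042526
ε_A−B = (1.042526 − 1) × 1000 = 42.526‰
(The approximation ε ≈ δ_A − δ_B would give 40.84‰.)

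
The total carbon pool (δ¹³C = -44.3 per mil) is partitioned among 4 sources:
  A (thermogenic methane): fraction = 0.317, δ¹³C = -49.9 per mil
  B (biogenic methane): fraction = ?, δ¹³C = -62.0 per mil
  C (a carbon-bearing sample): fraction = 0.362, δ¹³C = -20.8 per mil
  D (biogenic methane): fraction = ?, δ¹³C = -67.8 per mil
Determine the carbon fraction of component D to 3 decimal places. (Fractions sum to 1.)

0.181

Let f_D and f_B be the unknown fractions; fractions sum to 1 so f_D + f_B = 0.321.
Mass balance: Σ fᵢ·δᵢ = δ_bulk ⇒ f_D·(-67.8) + f_B·(-62.0) = -44.3 − (-23.348) = -20.952
Substitute f_B = 0.321 − f_D:
f_D·(-67.8 − -62.0) = -20.952 − 0.321×(-62.0) = -1.050
f_D = -1.050 / -5.8 = 0.1811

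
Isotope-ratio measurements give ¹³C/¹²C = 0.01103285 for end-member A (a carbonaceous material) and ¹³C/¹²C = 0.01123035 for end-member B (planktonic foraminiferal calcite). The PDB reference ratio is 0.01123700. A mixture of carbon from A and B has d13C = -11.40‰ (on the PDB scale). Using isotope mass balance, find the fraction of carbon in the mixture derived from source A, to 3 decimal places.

δ_A = (0.01103285/0.01123700 − 1)×1000 = (0.981832 − 1)×1000 = -18.168‰
δ_B = (0.01123035/0.01123700 − 1)×1000 = (0.999408 − 1)×1000 = -0.592‰
f_A = (δ_mix − δ_B)/(δ_A − δ_B) = (-11.40 − (-0.592))/(-18.168 − (-0.592))
f_A = -10.808 / -17.576 = 0.6149

0.615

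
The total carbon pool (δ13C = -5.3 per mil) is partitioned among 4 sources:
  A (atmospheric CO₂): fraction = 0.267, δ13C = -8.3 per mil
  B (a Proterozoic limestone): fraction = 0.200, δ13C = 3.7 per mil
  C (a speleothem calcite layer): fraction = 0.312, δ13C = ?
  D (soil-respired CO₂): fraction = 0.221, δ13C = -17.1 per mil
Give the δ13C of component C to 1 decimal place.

Isotope mass balance: δ_bulk = Σ fᵢ·δᵢ.
-5.3 = 0.267×(-8.3) + 0.200×(3.7) + 0.312×δ_C + 0.221×(-17.1)
0.312·δ_C = -5.3 − (-5.255) = -0.045
δ_C = -0.045 / 0.312 = -0.14 per mil

-0.1 per mil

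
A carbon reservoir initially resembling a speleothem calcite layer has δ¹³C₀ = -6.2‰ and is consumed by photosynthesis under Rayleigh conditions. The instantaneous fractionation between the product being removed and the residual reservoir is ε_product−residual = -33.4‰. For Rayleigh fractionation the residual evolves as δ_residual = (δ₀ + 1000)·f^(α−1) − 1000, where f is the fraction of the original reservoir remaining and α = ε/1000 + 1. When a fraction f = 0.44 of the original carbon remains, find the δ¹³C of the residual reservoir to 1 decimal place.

Rayleigh residual: δ_res = (δ₀ + 1000)·f^(α−1) − 1000
α = ε/1000 + 1 = 0.96660, so α − 1 = -0.03340
f^(α−1) = 0.44^(-0.03340) = 1.027800
δ_res = (-6.2 + 1000) × 1.027800 − 1000 = 1021.428 − 1000 = 21.43‰

21.4‰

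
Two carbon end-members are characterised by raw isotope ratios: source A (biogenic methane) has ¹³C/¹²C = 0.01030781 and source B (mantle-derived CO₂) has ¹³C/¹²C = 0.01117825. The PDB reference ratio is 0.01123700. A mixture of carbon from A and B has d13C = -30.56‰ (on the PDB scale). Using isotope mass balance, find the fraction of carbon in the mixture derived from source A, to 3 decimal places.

δ_A = (0.01030781/0.01123700 − 1)×1000 = (0.917310 − 1)×1000 = -82.690‰
δ_B = (0.01117825/0.01123700 − 1)×1000 = (0.994772 − 1)×1000 = -5.228‰
f_A = (δ_mix − δ_B)/(δ_A − δ_B) = (-30.56 − (-5.228))/(-82.690 − (-5.228))
f_A = -25.332 / -77.462 = 0.3270

0.327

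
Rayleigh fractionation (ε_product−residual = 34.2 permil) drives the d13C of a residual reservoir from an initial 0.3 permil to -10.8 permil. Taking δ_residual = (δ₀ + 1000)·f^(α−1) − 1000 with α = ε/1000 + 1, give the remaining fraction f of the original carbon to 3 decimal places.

α − 1 = ε/1000 = 0.0342
(δ_res + 1000)/(δ₀ + 1000) = (-10.8 + 1000)/(0.3 + 1000) = 989.2/1000.3 = 0.988903
f = 0.988903^(1/0.0342) = exp(ln(0.988903)/0.0342) = exp(-0.01116/0.0342)
f = exp(-0.3263) = 0.7216

0.722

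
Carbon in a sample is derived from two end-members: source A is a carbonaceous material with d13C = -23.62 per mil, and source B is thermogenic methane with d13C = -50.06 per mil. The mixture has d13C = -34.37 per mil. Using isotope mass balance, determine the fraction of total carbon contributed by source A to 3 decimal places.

δ_mix = f_A·δ_A + (1 − f_A)·δ_B  ⇒  f_A = (δ_mix − δ_B)/(δ_A − δ_B)
f_A = (-34.37 − (-50.06)) / (-23.62 − (-50.06))
f_A = 15.69 / 26.44 = 0.5934

0.593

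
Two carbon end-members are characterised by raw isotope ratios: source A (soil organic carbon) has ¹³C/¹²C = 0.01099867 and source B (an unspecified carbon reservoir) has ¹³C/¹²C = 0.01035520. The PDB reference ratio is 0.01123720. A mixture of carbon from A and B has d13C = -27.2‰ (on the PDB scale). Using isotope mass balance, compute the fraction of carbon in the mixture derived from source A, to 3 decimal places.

δ_A = (0.01099867/0.01123720 − 1)×1000 = (0.978773 − 1)×1000 = -21.227‰
δ_B = (0.01035520/0.01123720 − 1)×1000 = (0.921511 − 1)×1000 = -78.489‰
f_A = (δ_mix − δ_B)/(δ_A − δ_B) = (-27.2 − (-78.489))/(-21.227 − (-78.489))
f_A = 51.289 / 57.262 = 0.8957

0.896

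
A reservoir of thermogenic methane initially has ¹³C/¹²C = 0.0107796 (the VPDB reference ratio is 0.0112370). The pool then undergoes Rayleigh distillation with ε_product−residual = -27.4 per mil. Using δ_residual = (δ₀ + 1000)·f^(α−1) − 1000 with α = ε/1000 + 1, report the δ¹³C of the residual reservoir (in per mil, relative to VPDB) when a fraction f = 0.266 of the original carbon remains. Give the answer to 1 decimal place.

δ₀ = (0.0107796/0.0112370 − 1)×1000 = (0.959295 − 1)×1000 = -40.705 per mil
α − 1 = ε/1000 = -0.0274
f^(α−1) = 0.266^(-0.0274) = 1.036951
δ_res = (-40.705 + 1000) × 1.036951 − 1000 = 994.742 − 1000 = -5.26 per mil

-5.3 per mil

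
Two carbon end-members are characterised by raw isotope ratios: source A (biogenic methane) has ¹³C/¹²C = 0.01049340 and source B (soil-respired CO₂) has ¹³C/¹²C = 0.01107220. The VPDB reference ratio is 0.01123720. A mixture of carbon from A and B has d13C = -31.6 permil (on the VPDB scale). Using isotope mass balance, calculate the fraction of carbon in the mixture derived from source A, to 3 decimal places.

0.328

δ_A = (0.01049340/0.01123720 − 1)×1000 = (0.933809 − 1)×1000 = -66.191 permil
δ_B = (0.01107220/0.01123720 − 1)×1000 = (0.985317 − 1)×1000 = -14.683 permil
f_A = (δ_mix − δ_B)/(δ_A − δ_B) = (-31.6 − (-14.683))/(-66.191 − (-14.683))
f_A = -16.917 / -51.507 = 0.3284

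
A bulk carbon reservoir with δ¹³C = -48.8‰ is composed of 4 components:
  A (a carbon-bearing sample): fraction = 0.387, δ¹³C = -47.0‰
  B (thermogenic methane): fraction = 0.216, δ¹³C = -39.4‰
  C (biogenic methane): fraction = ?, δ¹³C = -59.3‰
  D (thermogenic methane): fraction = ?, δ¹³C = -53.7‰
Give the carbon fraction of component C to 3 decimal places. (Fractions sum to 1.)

Let f_C and f_D be the unknown fractions; fractions sum to 1 so f_C + f_D = 0.397.
Mass balance: Σ fᵢ·δᵢ = δ_bulk ⇒ f_C·(-59.3) + f_D·(-53.7) = -48.8 − (-26.699) = -22.101
Substitute f_D = 0.397 − f_C:
f_C·(-59.3 − -53.7) = -22.101 − 0.397×(-53.7) = -0.782
f_C = -0.782 / -5.6 = 0.1396

0.140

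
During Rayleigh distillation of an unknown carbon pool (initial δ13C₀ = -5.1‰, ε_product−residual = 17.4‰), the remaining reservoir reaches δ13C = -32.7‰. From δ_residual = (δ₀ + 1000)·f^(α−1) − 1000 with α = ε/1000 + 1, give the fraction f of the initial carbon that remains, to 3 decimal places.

α − 1 = ε/1000 = 0.0174
(δ_res + 1000)/(δ₀ + 1000) = (-32.7 + 1000)/(-5.1 + 1000) = 967.3/994.9 = 0.972259
f = 0.972259^(1/0.0174) = exp(ln(0.972259)/0.0174) = exp(-0.02813/0.0174)
f = exp(-1.6169) = 0.1985

0.199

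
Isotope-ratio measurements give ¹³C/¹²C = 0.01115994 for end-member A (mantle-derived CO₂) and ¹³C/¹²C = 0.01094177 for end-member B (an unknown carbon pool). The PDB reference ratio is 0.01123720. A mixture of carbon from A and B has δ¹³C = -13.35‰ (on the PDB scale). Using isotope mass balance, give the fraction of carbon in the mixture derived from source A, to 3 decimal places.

0.667

δ_A = (0.01115994/0.01123720 − 1)×1000 = (0.993125 − 1)×1000 = -6.875‰
δ_B = (0.01094177/0.01123720 − 1)×1000 = (0.973710 − 1)×1000 = -26.290‰
f_A = (δ_mix − δ_B)/(δ_A − δ_B) = (-13.35 − (-26.290))/(-6.875 − (-26.290))
f_A = 12.940 / 19.415 = 0.6665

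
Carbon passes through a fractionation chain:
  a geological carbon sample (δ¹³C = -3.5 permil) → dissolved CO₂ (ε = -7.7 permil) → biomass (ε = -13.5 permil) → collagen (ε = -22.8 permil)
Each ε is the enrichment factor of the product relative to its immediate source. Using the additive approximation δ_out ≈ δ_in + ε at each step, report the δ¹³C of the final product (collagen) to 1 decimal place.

-47.5 permil

step 1: δ ≈ -3.5 + (-7.7) = -11.2 permil
step 2: δ ≈ -11.2 + (-13.5) = -24.7 permil
step 3: δ ≈ -24.7 + (-22.8) = -47.5 permil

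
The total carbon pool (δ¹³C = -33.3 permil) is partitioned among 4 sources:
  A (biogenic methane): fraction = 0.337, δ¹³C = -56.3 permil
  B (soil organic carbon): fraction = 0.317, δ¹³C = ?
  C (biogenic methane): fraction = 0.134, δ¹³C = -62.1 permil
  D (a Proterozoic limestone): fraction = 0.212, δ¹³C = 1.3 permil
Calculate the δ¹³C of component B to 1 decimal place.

Isotope mass balance: δ_bulk = Σ fᵢ·δᵢ.
-33.3 = 0.337×(-56.3) + 0.317×δ_B + 0.134×(-62.1) + 0.212×(1.3)
0.317·δ_B = -33.3 − (-27.019) = -6.281
δ_B = -6.281 / 0.317 = -19.81 permil

-19.8 permil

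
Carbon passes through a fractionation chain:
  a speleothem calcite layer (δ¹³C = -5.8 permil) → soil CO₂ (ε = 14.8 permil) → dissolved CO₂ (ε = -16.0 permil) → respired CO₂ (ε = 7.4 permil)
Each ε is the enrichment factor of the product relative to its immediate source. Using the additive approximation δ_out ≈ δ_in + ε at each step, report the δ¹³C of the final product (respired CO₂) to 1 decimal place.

0.4 permil

step 1: δ ≈ -5.8 + (14.8) = 9.0 permil
step 2: δ ≈ 9.0 + (-16.0) = -7.0 permil
step 3: δ ≈ -7.0 + (7.4) = 0.4 permil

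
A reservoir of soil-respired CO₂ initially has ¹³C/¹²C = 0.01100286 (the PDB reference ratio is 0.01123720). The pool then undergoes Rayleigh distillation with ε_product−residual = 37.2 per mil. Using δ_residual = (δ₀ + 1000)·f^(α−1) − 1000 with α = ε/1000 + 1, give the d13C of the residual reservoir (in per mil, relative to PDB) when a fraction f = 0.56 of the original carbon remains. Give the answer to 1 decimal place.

-41.7 per mil

δ₀ = (0.01100286/0.01123720 − 1)×1000 = (0.979146 − 1)×1000 = -20.854 per mil
α − 1 = ε/1000 = 0.0372
f^(α−1) = 0.56^(0.0372) = 0.978662
δ_res = (-20.854 + 1000) × 0.978662 − 1000 = 958.253 − 1000 = -41.75 per mil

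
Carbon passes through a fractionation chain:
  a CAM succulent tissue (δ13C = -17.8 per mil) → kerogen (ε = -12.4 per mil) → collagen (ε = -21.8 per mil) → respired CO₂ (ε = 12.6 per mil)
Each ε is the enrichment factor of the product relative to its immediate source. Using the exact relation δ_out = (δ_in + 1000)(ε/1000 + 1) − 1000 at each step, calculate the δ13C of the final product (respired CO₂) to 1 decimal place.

-39.2 per mil

step 1: δ = (-17.80 + 1000)·(-12.4/1000 + 1) − 1000 = -29.98 per mil
step 2: δ = (-29.98 + 1000)·(-21.8/1000 + 1) − 1000 = -51.13 per mil
step 3: δ = (-51.13 + 1000)·(12.6/1000 + 1) − 1000 = -39.17 per mil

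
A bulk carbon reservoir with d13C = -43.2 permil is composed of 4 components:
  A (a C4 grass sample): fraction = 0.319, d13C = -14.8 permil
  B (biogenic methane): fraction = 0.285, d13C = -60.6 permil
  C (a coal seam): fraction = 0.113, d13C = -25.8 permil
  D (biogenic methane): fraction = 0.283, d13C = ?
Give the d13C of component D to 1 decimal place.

-64.6 permil

Isotope mass balance: δ_bulk = Σ fᵢ·δᵢ.
-43.2 = 0.319×(-14.8) + 0.285×(-60.6) + 0.113×(-25.8) + 0.283×δ_D
0.283·δ_D = -43.2 − (-24.908) = -18.292
δ_D = -18.292 / 0.283 = -64.64 permil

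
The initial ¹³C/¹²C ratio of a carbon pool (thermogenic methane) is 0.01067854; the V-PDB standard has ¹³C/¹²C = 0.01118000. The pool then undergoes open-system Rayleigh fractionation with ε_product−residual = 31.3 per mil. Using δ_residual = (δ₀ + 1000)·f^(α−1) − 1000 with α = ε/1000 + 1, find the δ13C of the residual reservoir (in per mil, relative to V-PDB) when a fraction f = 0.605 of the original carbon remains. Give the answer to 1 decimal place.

-59.8 per mil

δ₀ = (0.01067854/0.01118000 − 1)×1000 = (0.955147 − 1)×1000 = -44.853 per mil
α − 1 = ε/1000 = 0.0313
f^(α−1) = 0.605^(0.0313) = 0.984394
δ_res = (-44.853 + 1000) × 0.984394 − 1000 = 940.241 − 1000 = -59.76 per mil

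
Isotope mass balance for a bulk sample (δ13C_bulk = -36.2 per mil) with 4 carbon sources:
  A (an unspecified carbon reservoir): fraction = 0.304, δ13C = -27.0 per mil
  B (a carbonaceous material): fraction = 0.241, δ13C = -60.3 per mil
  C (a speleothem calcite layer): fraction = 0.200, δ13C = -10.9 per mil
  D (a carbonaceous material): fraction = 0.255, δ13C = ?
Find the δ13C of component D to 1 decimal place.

-44.2 per mil

Isotope mass balance: δ_bulk = Σ fᵢ·δᵢ.
-36.2 = 0.304×(-27.0) + 0.241×(-60.3) + 0.200×(-10.9) + 0.255×δ_D
0.255·δ_D = -36.2 − (-24.920) = -11.280
δ_D = -11.280 / 0.255 = -44.23 per mil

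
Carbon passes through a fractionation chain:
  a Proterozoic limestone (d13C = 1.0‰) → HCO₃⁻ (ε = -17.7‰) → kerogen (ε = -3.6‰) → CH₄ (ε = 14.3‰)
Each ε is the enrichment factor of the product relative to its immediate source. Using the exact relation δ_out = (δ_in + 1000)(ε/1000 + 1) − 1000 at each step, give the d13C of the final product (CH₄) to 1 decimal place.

step 1: δ = (1.00 + 1000)·(-17.7/1000 + 1) − 1000 = -16.72‰
step 2: δ = (-16.72 + 1000)·(-3.6/1000 + 1) − 1000 = -20.26‰
step 3: δ = (-20.26 + 1000)·(14.3/1000 + 1) − 1000 = -6.25‰

-6.2‰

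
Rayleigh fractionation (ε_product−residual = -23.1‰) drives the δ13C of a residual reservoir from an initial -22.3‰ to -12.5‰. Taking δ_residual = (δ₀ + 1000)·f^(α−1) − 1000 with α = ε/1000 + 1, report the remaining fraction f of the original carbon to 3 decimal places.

α − 1 = ε/1000 = -0.0231
(δ_res + 1000)/(δ₀ + 1000) = (-12.5 + 1000)/(-22.3 + 1000) = 987.5/977.7 = 1.010024
f = 1.010024^(1/-0.0231) = exp(ln(1.010024)/-0.0231) = exp(0.00997/-0.0231)
f = exp(-0.4318) = 0.6494

0.649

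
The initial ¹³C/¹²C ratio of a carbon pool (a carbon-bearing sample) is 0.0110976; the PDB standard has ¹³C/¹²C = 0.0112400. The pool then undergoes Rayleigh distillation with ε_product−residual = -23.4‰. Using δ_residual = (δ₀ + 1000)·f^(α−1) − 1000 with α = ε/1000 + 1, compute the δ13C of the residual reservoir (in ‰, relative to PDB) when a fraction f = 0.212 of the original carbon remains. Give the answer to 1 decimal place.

23.8‰

δ₀ = (0.0110976/0.0112400 − 1)×1000 = (0.987331 − 1)×1000 = -12.669‰
α − 1 = ε/1000 = -0.0234
f^(α−1) = 0.212^(-0.0234) = 1.036964
δ_res = (-12.669 + 1000) × 1.036964 − 1000 = 1023.827 − 1000 = 23.83‰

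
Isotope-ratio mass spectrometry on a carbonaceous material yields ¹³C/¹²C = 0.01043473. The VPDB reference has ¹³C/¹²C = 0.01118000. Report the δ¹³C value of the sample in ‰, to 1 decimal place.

δ¹³C = (R_sample / R_standard − 1) × 1000
R_sample / R_standard = 0.01043473 / 0.01118000 = 0.933339
δ¹³C = (0.933339 − 1) × 1000 = -66.66‰

-66.7‰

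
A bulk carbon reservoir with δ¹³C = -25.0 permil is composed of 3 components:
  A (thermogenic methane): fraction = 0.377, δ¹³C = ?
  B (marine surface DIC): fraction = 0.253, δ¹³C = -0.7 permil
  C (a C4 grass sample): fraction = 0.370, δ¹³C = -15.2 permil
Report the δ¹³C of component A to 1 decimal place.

Isotope mass balance: δ_bulk = Σ fᵢ·δᵢ.
-25.0 = 0.377×δ_A + 0.253×(-0.7) + 0.370×(-15.2)
0.377·δ_A = -25.0 − (-5.801) = -19.199
δ_A = -19.199 / 0.377 = -50.93 permil

-50.9 permil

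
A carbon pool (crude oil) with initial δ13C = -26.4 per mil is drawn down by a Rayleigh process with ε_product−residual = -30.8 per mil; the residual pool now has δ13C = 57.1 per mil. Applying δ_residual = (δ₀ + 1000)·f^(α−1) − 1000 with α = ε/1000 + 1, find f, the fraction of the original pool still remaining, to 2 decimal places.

α − 1 = ε/1000 = -0.0308
(δ_res + 1000)/(δ₀ + 1000) = (57.1 + 1000)/(-26.4 + 1000) = 1057.1/973.6 = 1.085764
f = 1.085764^(1/-0.0308) = exp(ln(1.085764)/-0.0308) = exp(0.08228/-0.0308)
f = exp(-2.6716) = 0.0691

0.07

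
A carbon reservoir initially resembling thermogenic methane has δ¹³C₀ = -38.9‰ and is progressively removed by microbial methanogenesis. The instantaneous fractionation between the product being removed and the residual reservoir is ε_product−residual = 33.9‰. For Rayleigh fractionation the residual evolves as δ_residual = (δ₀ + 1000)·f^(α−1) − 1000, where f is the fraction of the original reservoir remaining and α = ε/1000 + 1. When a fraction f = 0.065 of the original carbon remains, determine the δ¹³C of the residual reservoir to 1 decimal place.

-124.0‰

Rayleigh residual: δ_res = (δ₀ + 1000)·f^(α−1) − 1000
α = ε/1000 + 1 = 1.03390, so α − 1 = 0.03390
f^(α−1) = 0.065^(0.03390) = 0.911502
δ_res = (-38.9 + 1000) × 0.911502 − 1000 = 876.045 − 1000 = -123.96‰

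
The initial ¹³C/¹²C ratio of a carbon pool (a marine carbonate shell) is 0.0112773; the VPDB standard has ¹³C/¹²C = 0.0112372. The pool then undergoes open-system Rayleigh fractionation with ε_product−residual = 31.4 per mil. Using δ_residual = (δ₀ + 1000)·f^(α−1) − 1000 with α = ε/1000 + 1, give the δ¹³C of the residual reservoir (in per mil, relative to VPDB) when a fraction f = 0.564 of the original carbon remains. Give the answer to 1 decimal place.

δ₀ = (0.0112773/0.0112372 − 1)×1000 = (1.003569 − 1)×1000 = 3.569 per mil
α − 1 = ε/1000 = 0.0314
f^(α−1) = 0.564^(0.0314) = 0.982178
δ_res = (3.569 + 1000) × 0.982178 − 1000 = 985.683 − 1000 = -14.32 per mil

-14.3 per mil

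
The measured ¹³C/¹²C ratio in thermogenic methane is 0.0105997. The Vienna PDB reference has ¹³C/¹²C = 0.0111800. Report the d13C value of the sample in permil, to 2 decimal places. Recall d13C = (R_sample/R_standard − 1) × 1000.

d13C = (R_sample / R_standard − 1) × 1000
R_sample / R_standard = 0.0105997 / 0.0111800 = 0.948095
d13C = (0.948095 − 1) × 1000 = -51.905 permil

-51.91 permil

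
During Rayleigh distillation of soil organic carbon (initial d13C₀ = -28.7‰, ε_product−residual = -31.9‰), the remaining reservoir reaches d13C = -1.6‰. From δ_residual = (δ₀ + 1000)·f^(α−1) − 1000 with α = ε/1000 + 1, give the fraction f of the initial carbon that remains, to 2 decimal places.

0.42

α − 1 = ε/1000 = -0.0319
(δ_res + 1000)/(δ₀ + 1000) = (-1.6 + 1000)/(-28.7 + 1000) = 998.4/971.3 = 1.027901
f = 1.027901^(1/-0.0319) = exp(ln(1.027901)/-0.0319) = exp(0.02752/-0.0319)
f = exp(-0.8627) = 0.4220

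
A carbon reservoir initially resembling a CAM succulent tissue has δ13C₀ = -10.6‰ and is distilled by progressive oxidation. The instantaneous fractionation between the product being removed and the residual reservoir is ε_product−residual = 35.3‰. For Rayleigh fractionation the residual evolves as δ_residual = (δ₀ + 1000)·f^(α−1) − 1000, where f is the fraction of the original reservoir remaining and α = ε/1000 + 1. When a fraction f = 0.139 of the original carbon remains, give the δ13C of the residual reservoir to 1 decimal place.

-77.2‰

Rayleigh residual: δ_res = (δ₀ + 1000)·f^(α−1) − 1000
α = ε/1000 + 1 = 1.03530, so α − 1 = 0.03530
f^(α−1) = 0.139^(0.03530) = 0.932714
δ_res = (-10.6 + 1000) × 0.932714 − 1000 = 922.827 − 1000 = -77.17‰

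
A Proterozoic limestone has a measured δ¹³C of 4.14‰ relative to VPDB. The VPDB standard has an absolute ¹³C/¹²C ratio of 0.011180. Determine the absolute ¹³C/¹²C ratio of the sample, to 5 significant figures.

0.011226

R_sample = R_standard × (δ¹³C/1000 + 1)
R_sample = 0.011180 × (4.14/1000 + 1) = 0.011180 × 1.004140
R_sample = 0.0112263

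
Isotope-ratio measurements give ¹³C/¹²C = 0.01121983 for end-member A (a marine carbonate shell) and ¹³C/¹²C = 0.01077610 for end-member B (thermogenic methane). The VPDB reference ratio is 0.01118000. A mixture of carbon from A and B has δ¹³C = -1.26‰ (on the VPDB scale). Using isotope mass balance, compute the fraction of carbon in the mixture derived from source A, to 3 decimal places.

δ_A = (0.01121983/0.01118000 − 1)×1000 = (1.003563 − 1)×1000 = 3.563‰
δ_B = (0.01077610/0.01118000 − 1)×1000 = (0.963873 − 1)×1000 = -36.127‰
f_A = (δ_mix − δ_B)/(δ_A − δ_B) = (-1.26 − (-36.127))/(3.563 − (-36.127))
f_A = 34.867 / 39.690 = 0.8785

0.878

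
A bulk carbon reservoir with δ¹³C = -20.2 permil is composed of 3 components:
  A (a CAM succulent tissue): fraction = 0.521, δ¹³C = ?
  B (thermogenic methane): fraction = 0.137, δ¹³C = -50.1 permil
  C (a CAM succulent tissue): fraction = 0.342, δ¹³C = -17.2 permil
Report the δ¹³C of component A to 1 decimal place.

Isotope mass balance: δ_bulk = Σ fᵢ·δᵢ.
-20.2 = 0.521×δ_A + 0.137×(-50.1) + 0.342×(-17.2)
0.521·δ_A = -20.2 − (-12.746) = -7.454
δ_A = -7.454 / 0.521 = -14.31 permil

-14.3 permil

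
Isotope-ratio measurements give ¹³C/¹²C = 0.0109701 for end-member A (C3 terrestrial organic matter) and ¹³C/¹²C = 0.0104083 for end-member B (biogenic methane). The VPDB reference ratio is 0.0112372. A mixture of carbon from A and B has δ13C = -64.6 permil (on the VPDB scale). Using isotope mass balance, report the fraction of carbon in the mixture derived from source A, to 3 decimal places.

δ_A = (0.0109701/0.0112372 − 1)×1000 = (0.976231 − 1)×1000 = -23.769 permil
δ_B = (0.0104083/0.0112372 − 1)×1000 = (0.926236 − 1)×1000 = -73.764 permil
f_A = (δ_mix − δ_B)/(δ_A − δ_B) = (-64.6 − (-73.764))/(-23.769 − (-73.764))
f_A = 9.164 / 49.995 = 0.1833

0.183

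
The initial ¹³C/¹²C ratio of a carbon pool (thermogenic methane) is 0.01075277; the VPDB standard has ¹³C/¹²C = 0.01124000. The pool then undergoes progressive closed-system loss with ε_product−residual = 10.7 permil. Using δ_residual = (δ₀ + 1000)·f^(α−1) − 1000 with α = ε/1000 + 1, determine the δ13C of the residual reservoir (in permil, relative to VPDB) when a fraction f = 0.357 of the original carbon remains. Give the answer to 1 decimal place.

δ₀ = (0.01075277/0.01124000 − 1)×1000 = (0.956652 − 1)×1000 = -43.348 permil
α − 1 = ε/1000 = 0.0107
f^(α−1) = 0.357^(0.0107) = 0.989039
δ_res = (-43.348 + 1000) × 0.989039 − 1000 = 946.167 − 1000 = -53.83 permil

-53.8 permil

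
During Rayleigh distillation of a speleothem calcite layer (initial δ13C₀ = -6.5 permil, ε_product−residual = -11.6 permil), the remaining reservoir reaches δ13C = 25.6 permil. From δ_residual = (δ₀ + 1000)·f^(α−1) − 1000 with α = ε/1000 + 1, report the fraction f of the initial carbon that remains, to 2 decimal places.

α − 1 = ε/1000 = -0.0116
(δ_res + 1000)/(δ₀ + 1000) = (25.6 + 1000)/(-6.5 + 1000) = 1025.6/993.5 = 1.032310
f = 1.032310^(1/-0.0116) = exp(ln(1.032310)/-0.0116) = exp(0.03180/-0.0116)
f = exp(-2.7413) = 0.0645

0.06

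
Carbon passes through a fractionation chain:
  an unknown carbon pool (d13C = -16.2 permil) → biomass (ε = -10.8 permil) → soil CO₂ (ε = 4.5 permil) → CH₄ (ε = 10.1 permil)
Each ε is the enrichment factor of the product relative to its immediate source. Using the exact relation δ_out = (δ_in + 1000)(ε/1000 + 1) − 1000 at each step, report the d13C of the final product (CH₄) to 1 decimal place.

-12.6 permil

step 1: δ = (-16.20 + 1000)·(-10.8/1000 + 1) − 1000 = -26.83 permil
step 2: δ = (-26.83 + 1000)·(4.5/1000 + 1) − 1000 = -22.45 permil
step 3: δ = (-22.45 + 1000)·(10.1/1000 + 1) − 1000 = -12.57 permil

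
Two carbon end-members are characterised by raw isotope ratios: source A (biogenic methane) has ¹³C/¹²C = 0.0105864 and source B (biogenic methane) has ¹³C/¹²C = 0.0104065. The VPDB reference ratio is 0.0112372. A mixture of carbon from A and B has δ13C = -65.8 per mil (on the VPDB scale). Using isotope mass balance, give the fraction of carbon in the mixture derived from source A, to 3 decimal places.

0.507

δ_A = (0.0105864/0.0112372 − 1)×1000 = (0.942085 − 1)×1000 = -57.915 per mil
δ_B = (0.0104065/0.0112372 − 1)×1000 = (0.926076 − 1)×1000 = -73.924 per mil
f_A = (δ_mix − δ_B)/(δ_A − δ_B) = (-65.8 − (-73.924))/(-57.915 − (-73.924))
f_A = 8.124 / 16.009 = 0.5075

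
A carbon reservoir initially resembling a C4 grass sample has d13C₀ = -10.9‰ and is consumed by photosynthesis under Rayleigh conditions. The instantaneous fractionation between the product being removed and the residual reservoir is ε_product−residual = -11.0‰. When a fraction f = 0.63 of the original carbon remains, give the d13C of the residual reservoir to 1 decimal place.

-5.9‰

Rayleigh residual: δ_res = (δ₀ + 1000)·f^(α−1) − 1000
α = ε/1000 + 1 = 0.98900, so α − 1 = -0.01100
f^(α−1) = 0.63^(-0.01100) = 1.005095
δ_res = (-10.9 + 1000) × 1.005095 − 1000 = 994.140 − 1000 = -5.86‰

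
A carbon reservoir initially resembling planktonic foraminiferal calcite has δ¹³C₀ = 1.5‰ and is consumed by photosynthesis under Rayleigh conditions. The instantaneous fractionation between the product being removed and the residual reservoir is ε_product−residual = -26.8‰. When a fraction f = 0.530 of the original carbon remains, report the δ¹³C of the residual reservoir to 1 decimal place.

Rayleigh residual: δ_res = (δ₀ + 1000)·f^(α−1) − 1000
α = ε/1000 + 1 = 0.97320, so α − 1 = -0.02680
f^(α−1) = 0.530^(-0.02680) = 1.017160
δ_res = (1.5 + 1000) × 1.017160 − 1000 = 1018.686 − 1000 = 18.69‰

18.7‰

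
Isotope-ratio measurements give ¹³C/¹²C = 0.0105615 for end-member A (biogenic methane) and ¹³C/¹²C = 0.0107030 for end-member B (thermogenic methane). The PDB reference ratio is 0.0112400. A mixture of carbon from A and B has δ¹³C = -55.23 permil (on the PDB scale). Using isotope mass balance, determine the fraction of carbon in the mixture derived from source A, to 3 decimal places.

δ_A = (0.0105615/0.0112400 − 1)×1000 = (0.939635 − 1)×1000 = -60.365 permil
δ_B = (0.0107030/0.0112400 − 1)×1000 = (0.952224 − 1)×1000 = -47.776 permil
f_A = (δ_mix − δ_B)/(δ_A − δ_B) = (-55.23 − (-47.776))/(-60.365 − (-47.776))
f_A = -7.454 / -12.589 = 0.5921

0.592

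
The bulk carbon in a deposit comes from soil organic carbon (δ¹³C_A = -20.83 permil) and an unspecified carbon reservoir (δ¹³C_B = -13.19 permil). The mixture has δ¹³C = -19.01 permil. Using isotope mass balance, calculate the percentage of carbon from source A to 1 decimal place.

76.2%

δ_mix = f_A·δ_A + (1 − f_A)·δ_B  ⇒  f_A = (δ_mix − δ_B)/(δ_A − δ_B)
f_A = (-19.01 − (-13.19)) / (-20.83 − (-13.19))
f_A = -5.82 / -7.64 = 0.7618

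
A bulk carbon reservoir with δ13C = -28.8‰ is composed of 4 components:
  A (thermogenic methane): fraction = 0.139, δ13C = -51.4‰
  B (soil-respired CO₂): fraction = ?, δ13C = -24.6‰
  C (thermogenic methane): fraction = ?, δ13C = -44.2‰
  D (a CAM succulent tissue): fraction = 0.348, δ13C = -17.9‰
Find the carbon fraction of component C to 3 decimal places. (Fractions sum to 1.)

Let f_C and f_B be the unknown fractions; fractions sum to 1 so f_C + f_B = 0.513.
Mass balance: Σ fᵢ·δᵢ = δ_bulk ⇒ f_C·(-44.2) + f_B·(-24.6) = -28.8 − (-13.374) = -15.426
Substitute f_B = 0.513 − f_C:
f_C·(-44.2 − -24.6) = -15.426 − 0.513×(-24.6) = -2.806
f_C = -2.806 / -19.6 = 0.1432

0.143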